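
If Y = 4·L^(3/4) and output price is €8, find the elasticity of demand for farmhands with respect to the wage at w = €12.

MP_L = (3/4)·4·L^(-1/4), so P·MP_L = w gives 24·L^(-1/4) = w.
Solving, L(w) = (24/w)^(4). This is a constant-elasticity form: L ∝ w^(−4), so ε = −4.

ε = -4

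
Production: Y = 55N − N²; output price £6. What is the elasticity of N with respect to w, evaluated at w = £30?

ε = -0.1

From P·MP_N = w with MP_N = 55 − 2N, labor demand is N(w) = (55 − w/6)/2.
dN/dw = −1/(12) = -1/12.
At w = 30, N = 25, so ε = (dN/dw)·(w/N) = (-1/12)·(30/25) = -0.1.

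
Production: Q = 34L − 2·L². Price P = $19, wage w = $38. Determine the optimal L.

The marginal product of L is MP_L = 34 − 4L.
A price-taking firm hires until the value of the marginal product equals the wage: P·MP_L = w, so 19·(34 − 4L) = 38.
Then 34 − 4L = 2, giving L = 8.

L* = 8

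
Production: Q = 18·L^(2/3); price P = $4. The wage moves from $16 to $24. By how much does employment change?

ΔL = -19

From P·MP_L = w with MP_L = 12·L^(-1/3), the labor demand is L(w) = (48/w)^(3).
At w = 16: L = 27. At w = 24: L = 8.
ΔL = 8 − 27 = -19.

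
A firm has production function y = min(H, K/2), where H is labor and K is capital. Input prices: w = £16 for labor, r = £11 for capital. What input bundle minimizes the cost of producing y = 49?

With a fixed-proportions technology, the cost-minimizing bundle uses no slack in either input: H = K/2 = y.
So H = 49 and K = 2·49 = 98.

H* = 49, K* = 98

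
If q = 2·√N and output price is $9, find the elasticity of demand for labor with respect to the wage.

MP_N = (1/2)·2·N^(-1/2), so P·MP_N = w gives 9·N^(-1/2) = w.
Solving, N(w) = (9/w)^(2). This is a constant-elasticity form: N ∝ w^(−2), so ε = −2.

ε = -2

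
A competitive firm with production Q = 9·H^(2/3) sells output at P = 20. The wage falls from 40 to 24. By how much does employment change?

From P·MP_H = w with MP_H = 6·H^(-1/3), the labor demand is H(w) = (120/w)^(3).
At w = 40: H = 27. At w = 24: H = 125.
ΔH = 125 − 27 = 98.

ΔH = 98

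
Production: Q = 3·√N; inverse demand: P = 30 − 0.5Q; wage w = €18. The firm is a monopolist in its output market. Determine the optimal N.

N* = 4

Marginal revenue from the inverse demand is MR = 30 − Q.
The marginal product is MP_N = 1.5·N^(-1/2).
A monopolist hires until marginal revenue product equals the wage: MR·MP_N = w.
At N, Q = 3·√N. Substituting and solving: (30 − 3·√N)·1.5·N^(-1/2) = 18 gives N = 4.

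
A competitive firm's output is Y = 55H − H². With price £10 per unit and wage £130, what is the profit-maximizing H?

H* = 21

The marginal product of H is MP_H = 55 − 2H.
A price-taking firm hires until the value of the marginal product equals the wage: P·MP_H = w, so 10·(55 − 2H) = 130.
Then 55 − 2H = 13, giving H = 21.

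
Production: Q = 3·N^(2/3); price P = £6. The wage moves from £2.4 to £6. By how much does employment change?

From P·MP_N = w with MP_N = 2·N^(-1/3), the labor demand is N(w) = (12/w)^(3).
At w = 2.4: N = 125. At w = 6: N = 8.
ΔN = 8 − 125 = -117.

ΔN = -117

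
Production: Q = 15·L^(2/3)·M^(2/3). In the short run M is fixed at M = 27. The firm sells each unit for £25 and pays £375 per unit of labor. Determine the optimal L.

L* = 216

With M = 27, MP_L = (2/3)·15·L^(-1/3)·27^(2/3) = 90·L^(-1/3).
Profit maximization for a price taker requires P·MP_L = w: 25·90·L^(-1/3) = 375.
So L^(-1/3) = 1/6, which gives L = 216.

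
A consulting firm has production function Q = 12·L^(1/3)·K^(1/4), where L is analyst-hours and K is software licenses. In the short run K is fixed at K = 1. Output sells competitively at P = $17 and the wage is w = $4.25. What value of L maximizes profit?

L* = 64

With K = 1, MP_L = (1/3)·12·L^(-2/3)·1^(1/4) = 4·L^(-2/3).
Profit maximization for a price taker requires P·MP_L = w: 17·4·L^(-2/3) = 4.25.
So L^(-2/3) = 0.0625, which gives L = 64.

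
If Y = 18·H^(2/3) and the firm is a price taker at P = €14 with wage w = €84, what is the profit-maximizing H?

MP_H = (2/3)·18·H^(-1/3) = 12·H^(-1/3).
Profit maximization for a price taker requires P·MP_H = w: 14·12·H^(-1/3) = 84.
So H^(-1/3) = 0.5, which gives H = 8.

H* = 8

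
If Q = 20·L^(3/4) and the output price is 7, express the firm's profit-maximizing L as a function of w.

L(w) = (105/w)^(4)

MP_L = (3/4)·20·L^(-1/4) = 15·L^(-1/4).
Setting P·MP_L = w: 105·L^(-1/4) = w.
Solving for L: L^(-1/4) = w/105, so L = (105/w)^(4).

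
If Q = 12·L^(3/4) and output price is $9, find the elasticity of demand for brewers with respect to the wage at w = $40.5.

MP_L = (3/4)·12·L^(-1/4), so P·MP_L = w gives 81·L^(-1/4) = w.
Solving, L(w) = (81/w)^(4). This is a constant-elasticity form: L ∝ w^(−4), so ε = −4.

ε = -4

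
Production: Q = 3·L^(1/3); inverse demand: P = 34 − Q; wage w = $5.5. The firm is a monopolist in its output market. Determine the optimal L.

Marginal revenue from the inverse demand is MR = 34 − 2Q.
The marginal product is MP_L = L^(-2/3).
A monopolist hires until marginal revenue product equals the wage: MR·MP_L = w.
At L, Q = 3·L^(1/3). Substituting and solving: (34 − 6·L^(1/3))·L^(-2/3) = 5.5 gives L = 8.

L* = 8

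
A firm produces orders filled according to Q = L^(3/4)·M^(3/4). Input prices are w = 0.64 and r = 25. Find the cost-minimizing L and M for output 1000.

L* = 625, M* = 16

Cost minimization requires the marginal rate of technical substitution to equal the input-price ratio: MP_L/MP_M = w/r.
Here MP_L/MP_M = (3/4)·(M/L)/(3/4) = (M/L). Setting this equal to 0.64/25 = 0.0256 gives M = 0.0256L.
Substituting into Q = 1000: L^(3/4)·(0.0256L)^(3/4) = 1000.
Solving, L = 625 and M = 16.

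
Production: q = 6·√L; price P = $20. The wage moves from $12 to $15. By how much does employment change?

ΔL = -9

From P·MP_L = w with MP_L = 3·L^(-1/2), the labor demand is L(w) = (60/w)^(2).
At w = 12: L = 25. At w = 15: L = 16.
ΔL = 16 − 25 = -9.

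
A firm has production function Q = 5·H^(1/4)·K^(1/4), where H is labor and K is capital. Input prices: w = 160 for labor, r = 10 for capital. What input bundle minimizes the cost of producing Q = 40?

H* = 16, K* = 256

Cost minimization requires the marginal rate of technical substitution to equal the input-price ratio: MP_H/MP_K = w/r.
Here MP_H/MP_K = (1/4)·(K/H)/(1/4) = (K/H). Setting this equal to 160/10 = 16 gives K = 16H.
Substituting into Q = 40: 5·H^(1/4)·(16H)^(1/4) = 40.
Solving, H = 16 and K = 256.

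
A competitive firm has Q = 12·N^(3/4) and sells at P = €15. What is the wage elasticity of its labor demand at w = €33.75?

ε = -4

MP_N = (3/4)·12·N^(-1/4), so P·MP_N = w gives 135·N^(-1/4) = w.
Solving, N(w) = (135/w)^(4). This is a constant-elasticity form: N ∝ w^(−4), so ε = −4.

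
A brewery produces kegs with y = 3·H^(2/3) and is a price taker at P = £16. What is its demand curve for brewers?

MP_H = (2/3)·3·H^(-1/3) = 2·H^(-1/3).
Setting P·MP_H = w: 32·H^(-1/3) = w.
Solving for H: H^(-1/3) = w/32, so H = (32/w)^(3).

H(w) = 32768/w³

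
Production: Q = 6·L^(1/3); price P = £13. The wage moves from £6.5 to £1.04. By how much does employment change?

From P·MP_L = w with MP_L = 2·L^(-2/3), the labor demand is L(w) = (26/w)^(3/2).
At w = 6.5: L = 8. At w = 1.04: L = 125.
ΔL = 125 − 8 = 117.

ΔL = 117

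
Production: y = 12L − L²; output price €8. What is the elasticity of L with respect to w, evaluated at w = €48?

ε = -1

From P·MP_L = w with MP_L = 12 − 2L, labor demand is L(w) = (12 − w/8)/2.
dL/dw = −1/(16) = -0.0625.
At w = 48, L = 3, so ε = (dL/dw)·(w/L) = (-0.0625)·(48/3) = -1.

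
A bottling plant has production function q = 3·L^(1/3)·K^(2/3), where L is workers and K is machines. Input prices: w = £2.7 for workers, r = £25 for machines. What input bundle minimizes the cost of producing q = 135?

Cost minimization requires the marginal rate of technical substitution to equal the input-price ratio: MP_L/MP_K = w/r.
Here MP_L/MP_K = (1/3)·(K/L)/(2/3) = 0.5·(K/L). Setting this equal to 2.7/25 = 0.108 gives K = 0.216L.
Substituting into q = 135: 3·L^(1/3)·(0.216L)^(2/3) = 135.
Solving, L = 125 and K = 27.

L* = 125, K* = 27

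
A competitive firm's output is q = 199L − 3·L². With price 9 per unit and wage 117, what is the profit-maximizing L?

The marginal product of L is MP_L = 199 − 6L.
A price-taking firm hires until the value of the marginal product equals the wage: P·MP_L = w, so 9·(199 − 6L) = 117.
Then 199 − 6L = 13, giving L = 31.

L* = 31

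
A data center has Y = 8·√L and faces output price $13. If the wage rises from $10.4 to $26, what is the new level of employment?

L* = 4

From P·MP_L = w with MP_L = 4·L^(-1/2), the labor demand is L(w) = (52/w)^(2).
At w = 10.4: L = 25. At w = 26: L = 4.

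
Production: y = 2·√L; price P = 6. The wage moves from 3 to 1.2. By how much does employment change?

ΔL = 21

From P·MP_L = w with MP_L = L^(-1/2), the labor demand is L(w) = (6/w)^(2).
At w = 3: L = 4. At w = 1.2: L = 25.
ΔL = 25 − 4 = 21.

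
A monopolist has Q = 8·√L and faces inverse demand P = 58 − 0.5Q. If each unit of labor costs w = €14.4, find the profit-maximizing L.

L* = 25

Marginal revenue from the inverse demand is MR = 58 − Q.
The marginal product is MP_L = 4·L^(-1/2).
A monopolist hires until marginal revenue product equals the wage: MR·MP_L = w.
At L, Q = 8·√L. Substituting and solving: (58 − 8·√L)·4·L^(-1/2) = 14.4 gives L = 25.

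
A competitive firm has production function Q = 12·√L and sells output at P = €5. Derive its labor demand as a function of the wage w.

MP_L = (1/2)·12·L^(-1/2) = 6·L^(-1/2).
Setting P·MP_L = w: 30·L^(-1/2) = w.
Solving for L: L^(-1/2) = w/30, so L = (30/w)^(2).

L(w) = 900/w²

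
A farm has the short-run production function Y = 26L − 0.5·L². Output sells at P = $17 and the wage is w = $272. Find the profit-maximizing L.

L* = 10

The marginal product of L is MP_L = 26 − L.
A price-taking firm hires until the value of the marginal product equals the wage: P·MP_L = w, so 17·(26 − L) = 272.
Then 26 − L = 16, giving L = 10.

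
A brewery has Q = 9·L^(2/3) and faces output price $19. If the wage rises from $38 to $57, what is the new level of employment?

From P·MP_L = w with MP_L = 6·L^(-1/3), the labor demand is L(w) = (114/w)^(3).
At w = 38: L = 27. At w = 57: L = 8.

L* = 8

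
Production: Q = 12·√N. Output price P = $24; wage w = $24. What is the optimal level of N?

N* = 36

MP_N = (1/2)·12·N^(-1/2) = 6·N^(-1/2).
Profit maximization for a price taker requires P·MP_N = w: 24·6·N^(-1/2) = 24.
So N^(-1/2) = 1/6, which gives N = 36.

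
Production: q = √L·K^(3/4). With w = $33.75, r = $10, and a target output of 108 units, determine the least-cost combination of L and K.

L* = 16, K* = 81

Cost minimization requires the marginal rate of technical substitution to equal the input-price ratio: MP_L/MP_K = w/r.
Here MP_L/MP_K = (1/2)·(K/L)/(3/4) = (2/3)·(K/L). Setting this equal to 33.75/10 = 3.375 gives K = 5.0625L.
Substituting into q = 108: L^(1/2)·(5.0625L)^(3/4) = 108.
Solving, L = 16 and K = 81.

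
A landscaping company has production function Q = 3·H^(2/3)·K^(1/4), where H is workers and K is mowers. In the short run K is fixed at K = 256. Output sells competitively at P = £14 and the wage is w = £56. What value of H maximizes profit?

With K = 256, MP_H = (2/3)·3·H^(-1/3)·256^(1/4) = 8·H^(-1/3).
Profit maximization for a price taker requires P·MP_H = w: 14·8·H^(-1/3) = 56.
So H^(-1/3) = 0.5, which gives H = 8.

H* = 8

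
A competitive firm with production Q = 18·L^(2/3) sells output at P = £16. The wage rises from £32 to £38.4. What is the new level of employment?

From P·MP_L = w with MP_L = 12·L^(-1/3), the labor demand is L(w) = (192/w)^(3).
At w = 32: L = 216. At w = 38.4: L = 125.

L* = 125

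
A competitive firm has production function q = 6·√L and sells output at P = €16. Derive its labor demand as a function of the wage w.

MP_L = (1/2)·6·L^(-1/2) = 3·L^(-1/2).
Setting P·MP_L = w: 48·L^(-1/2) = w.
Solving for L: L^(-1/2) = w/48, so L = (48/w)^(2).

L(w) = 2304/w²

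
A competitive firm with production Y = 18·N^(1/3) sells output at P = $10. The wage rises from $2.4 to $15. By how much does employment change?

ΔN = -117

From P·MP_N = w with MP_N = 6·N^(-2/3), the labor demand is N(w) = (60/w)^(3/2).
At w = 2.4: N = 125. At w = 15: N = 8.
ΔN = 8 − 125 = -117.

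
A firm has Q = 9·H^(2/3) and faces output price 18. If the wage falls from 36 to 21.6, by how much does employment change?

ΔH = 98

From P·MP_H = w with MP_H = 6·H^(-1/3), the labor demand is H(w) = (108/w)^(3).
At w = 36: H = 27. At w = 21.6: H = 125.
ΔH = 125 − 27 = 98.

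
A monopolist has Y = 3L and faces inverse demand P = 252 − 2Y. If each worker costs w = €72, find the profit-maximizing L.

Marginal revenue from the inverse demand is MR = 252 − 4Y.
The marginal product is MP_L = 3.
A monopolist hires until marginal revenue product equals the wage: MR·MP_L = w.
(252 − 12L)·3 = 72, so L = 19.

L* = 19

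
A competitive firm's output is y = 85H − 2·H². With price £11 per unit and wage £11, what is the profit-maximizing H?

The marginal product of H is MP_H = 85 − 4H.
A price-taking firm hires until the value of the marginal product equals the wage: P·MP_H = w, so 11·(85 − 4H) = 11.
Then 85 − 4H = 1, giving H = 21.

H* = 21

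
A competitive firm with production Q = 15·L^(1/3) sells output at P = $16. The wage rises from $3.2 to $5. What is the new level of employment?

From P·MP_L = w with MP_L = 5·L^(-2/3), the labor demand is L(w) = (80/w)^(3/2).
At w = 3.2: L = 125. At w = 5: L = 64.

L* = 64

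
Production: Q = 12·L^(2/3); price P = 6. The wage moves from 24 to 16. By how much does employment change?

ΔL = 19

From P·MP_L = w with MP_L = 8·L^(-1/3), the labor demand is L(w) = (48/w)^(3).
At w = 24: L = 8. At w = 16: L = 27.
ΔL = 27 − 8 = 19.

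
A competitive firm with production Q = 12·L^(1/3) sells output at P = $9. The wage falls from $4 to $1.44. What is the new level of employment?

L* = 125

From P·MP_L = w with MP_L = 4·L^(-2/3), the labor demand is L(w) = (36/w)^(3/2).
At w = 4: L = 27. At w = 1.44: L = 125.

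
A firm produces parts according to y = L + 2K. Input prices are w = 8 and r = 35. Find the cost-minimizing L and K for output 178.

L* = 178, K* = 0

The inputs are perfect substitutes, so the firm uses whichever has the lower cost per unit of output.
Cost per unit of output via L is 8; via K it is 17.5. L is cheaper.
Producing y = 178 with L alone: L = 178, K = 0.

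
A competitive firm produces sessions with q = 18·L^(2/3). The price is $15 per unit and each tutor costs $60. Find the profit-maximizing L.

MP_L = (2/3)·18·L^(-1/3) = 12·L^(-1/3).
Profit maximization for a price taker requires P·MP_L = w: 15·12·L^(-1/3) = 60.
So L^(-1/3) = 1/3, which gives L = 27.

L* = 27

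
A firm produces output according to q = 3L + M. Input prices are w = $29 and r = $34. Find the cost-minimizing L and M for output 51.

The inputs are perfect substitutes, so the firm uses whichever has the lower cost per unit of output.
Cost per unit of output via L is 29/3; via M it is 34. L is cheaper.
Producing q = 51 with L alone: L = 17, M = 0.

L* = 17, M* = 0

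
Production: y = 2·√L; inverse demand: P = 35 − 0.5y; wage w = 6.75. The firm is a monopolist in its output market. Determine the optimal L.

L* = 16

Marginal revenue from the inverse demand is MR = 35 − y.
The marginal product is MP_L = L^(-1/2).
A monopolist hires until marginal revenue product equals the wage: MR·MP_L = w.
At L, y = 2·√L. Substituting and solving: (35 − 2·√L)·L^(-1/2) = 6.75 gives L = 16.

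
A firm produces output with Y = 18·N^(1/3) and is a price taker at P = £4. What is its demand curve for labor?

N(w) = (24/w)^(3/2)

MP_N = (1/3)·18·N^(-2/3) = 6·N^(-2/3).
Setting P·MP_N = w: 24·N^(-2/3) = w.
Solving for N: N^(-2/3) = w/24, so N = (24/w)^(3/2).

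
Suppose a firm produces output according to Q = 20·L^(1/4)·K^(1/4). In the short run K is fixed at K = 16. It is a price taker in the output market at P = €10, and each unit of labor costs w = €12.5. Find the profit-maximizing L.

With K = 16, MP_L = (1/4)·20·L^(-3/4)·16^(1/4) = 10·L^(-3/4).
Profit maximization for a price taker requires P·MP_L = w: 10·10·L^(-3/4) = 12.5.
So L^(-3/4) = 0.125, which gives L = 16.

L* = 16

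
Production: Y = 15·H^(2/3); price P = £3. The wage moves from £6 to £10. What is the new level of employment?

From P·MP_H = w with MP_H = 10·H^(-1/3), the labor demand is H(w) = (30/w)^(3).
At w = 6: H = 125. At w = 10: H = 27.

H* = 27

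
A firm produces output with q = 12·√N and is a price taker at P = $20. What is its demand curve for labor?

MP_N = (1/2)·12·N^(-1/2) = 6·N^(-1/2).
Setting P·MP_N = w: 120·N^(-1/2) = w.
Solving for N: N^(-1/2) = w/120, so N = (120/w)^(2).

N(w) = 14400/w²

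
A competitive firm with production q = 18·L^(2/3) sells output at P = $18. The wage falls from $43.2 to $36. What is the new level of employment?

From P·MP_L = w with MP_L = 12·L^(-1/3), the labor demand is L(w) = (216/w)^(3).
At w = 43.2: L = 125. At w = 36: L = 216.

L* = 216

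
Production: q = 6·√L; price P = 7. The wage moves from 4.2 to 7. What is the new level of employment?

From P·MP_L = w with MP_L = 3·L^(-1/2), the labor demand is L(w) = (21/w)^(2).
At w = 4.2: L = 25. At w = 7: L = 9.

L* = 9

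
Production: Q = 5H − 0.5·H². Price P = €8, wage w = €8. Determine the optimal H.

H* = 4

The marginal product of H is MP_H = 5 − H.
A price-taking firm hires until the value of the marginal product equals the wage: P·MP_H = w, so 8·(5 − H) = 8.
Then 5 − H = 1, giving H = 4.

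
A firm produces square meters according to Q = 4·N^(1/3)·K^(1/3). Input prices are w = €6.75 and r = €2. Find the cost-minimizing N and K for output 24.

N* = 8, K* = 27

Cost minimization requires the marginal rate of technical substitution to equal the input-price ratio: MP_N/MP_K = w/r.
Here MP_N/MP_K = (1/3)·(K/N)/(1/3) = (K/N). Setting this equal to 6.75/2 = 3.375 gives K = 3.375N.
Substituting into Q = 24: 4·N^(1/3)·(3.375N)^(1/3) = 24.
Solving, N = 8 and K = 27.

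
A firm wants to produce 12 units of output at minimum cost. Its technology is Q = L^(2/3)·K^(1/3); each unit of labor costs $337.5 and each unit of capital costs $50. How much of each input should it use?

Cost minimization requires the marginal rate of technical substitution to equal the input-price ratio: MP_L/MP_K = w/r.
Here MP_L/MP_K = (2/3)·(K/L)/(1/3) = 2·(K/L). Setting this equal to 337.5/50 = 6.75 gives K = 3.375L.
Substituting into Q = 12: L^(2/3)·(3.375L)^(1/3) = 12.
Solving, L = 8 and K = 27.

L* = 8, K* = 27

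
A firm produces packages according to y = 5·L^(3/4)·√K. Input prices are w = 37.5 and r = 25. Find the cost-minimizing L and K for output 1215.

L* = 81, K* = 81

Cost minimization requires the marginal rate of technical substitution to equal the input-price ratio: MP_L/MP_K = w/r.
Here MP_L/MP_K = (3/4)·(K/L)/(1/2) = 1.5·(K/L). Setting this equal to 37.5/25 = 1.5 gives K = L.
Substituting into y = 1215: 5·L^(3/4)·(L)^(1/2) = 1215.
Solving, L = 81 and K = 81.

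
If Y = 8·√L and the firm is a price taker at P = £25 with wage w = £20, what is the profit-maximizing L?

MP_L = (1/2)·8·L^(-1/2) = 4·L^(-1/2).
Profit maximization for a price taker requires P·MP_L = w: 25·4·L^(-1/2) = 20.
So L^(-1/2) = 0.2, which gives L = 25.

L* = 25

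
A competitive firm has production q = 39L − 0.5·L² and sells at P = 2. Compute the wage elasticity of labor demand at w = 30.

ε = -0.625

From P·MP_L = w with MP_L = 39 − L, labor demand is L(w) = 39 − w/2.
dL/dw = −1/(2) = -0.5.
At w = 30, L = 24, so ε = (dL/dw)·(w/L) = (-0.5)·(30/24) = -0.625.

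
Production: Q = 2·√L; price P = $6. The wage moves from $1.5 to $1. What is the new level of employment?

From P·MP_L = w with MP_L = L^(-1/2), the labor demand is L(w) = (6/w)^(2).
At w = 1.5: L = 16. At w = 1: L = 36.

L* = 36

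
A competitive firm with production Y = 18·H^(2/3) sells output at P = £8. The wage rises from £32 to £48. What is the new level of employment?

H* = 8

From P·MP_H = w with MP_H = 12·H^(-1/3), the labor demand is H(w) = (96/w)^(3).
At w = 32: H = 27. At w = 48: H = 8.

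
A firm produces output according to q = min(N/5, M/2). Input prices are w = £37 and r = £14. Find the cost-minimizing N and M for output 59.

With a fixed-proportions technology, the cost-minimizing bundle uses no slack in either input: N/5 = M/2 = q.
So N = 5·59 = 295 and M = 2·59 = 118.

N* = 295, M* = 118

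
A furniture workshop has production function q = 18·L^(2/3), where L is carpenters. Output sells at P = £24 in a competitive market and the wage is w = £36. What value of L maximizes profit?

MP_L = (2/3)·18·L^(-1/3) = 12·L^(-1/3).
Profit maximization for a price taker requires P·MP_L = w: 24·12·L^(-1/3) = 36.
So L^(-1/3) = 0.125, which gives L = 512.

L* = 512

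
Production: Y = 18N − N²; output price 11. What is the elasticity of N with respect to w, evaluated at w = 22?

ε = -0.125

From P·MP_N = w with MP_N = 18 − 2N, labor demand is N(w) = (18 − w/11)/2.
dN/dw = −1/(22) = -1/22.
At w = 22, N = 8, so ε = (dN/dw)·(w/N) = (-1/22)·(22/8) = -0.125.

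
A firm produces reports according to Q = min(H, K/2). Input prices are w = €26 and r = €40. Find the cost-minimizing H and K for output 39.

H* = 39, K* = 78

With a fixed-proportions technology, the cost-minimizing bundle uses no slack in either input: H = K/2 = Q.
So H = 39 and K = 2·39 = 78.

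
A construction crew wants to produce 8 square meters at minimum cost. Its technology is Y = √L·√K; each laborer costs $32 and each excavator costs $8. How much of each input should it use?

Cost minimization requires the marginal rate of technical substitution to equal the input-price ratio: MP_L/MP_K = w/r.
Here MP_L/MP_K = (1/2)·(K/L)/(1/2) = (K/L). Setting this equal to 32/8 = 4 gives K = 4L.
Substituting into Y = 8: L^(1/2)·(4L)^(1/2) = 8.
Solving, L = 4 and K = 16.

L* = 4, K* = 16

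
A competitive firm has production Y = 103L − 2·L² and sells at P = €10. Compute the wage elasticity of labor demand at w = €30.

From P·MP_L = w with MP_L = 103 − 4L, labor demand is L(w) = (103 − w/10)/4.
dL/dw = −1/(40) = -0.025.
At w = 30, L = 25, so ε = (dL/dw)·(w/L) = (-0.025)·(30/25) = -0.03.

ε = -0.03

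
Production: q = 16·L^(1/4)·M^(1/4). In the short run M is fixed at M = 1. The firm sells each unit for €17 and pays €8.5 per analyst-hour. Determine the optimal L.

With M = 1, MP_L = (1/4)·16·L^(-3/4)·1^(1/4) = 4·L^(-3/4).
Profit maximization for a price taker requires P·MP_L = w: 17·4·L^(-3/4) = 8.5.
So L^(-3/4) = 0.125, which gives L = 16.

L* = 16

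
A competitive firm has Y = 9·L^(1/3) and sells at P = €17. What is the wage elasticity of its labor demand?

MP_L = (1/3)·9·L^(-2/3), so P·MP_L = w gives 51·L^(-2/3) = w.
Solving, L(w) = (51/w)^(3/2). This is a constant-elasticity form: L ∝ w^(−3/2), so ε = −3/2.

ε = -1.5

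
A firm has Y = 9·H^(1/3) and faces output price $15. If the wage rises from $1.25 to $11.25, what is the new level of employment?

From P·MP_H = w with MP_H = 3·H^(-2/3), the labor demand is H(w) = (45/w)^(3/2).
At w = 1.25: H = 216. At w = 11.25: H = 8.

H* = 8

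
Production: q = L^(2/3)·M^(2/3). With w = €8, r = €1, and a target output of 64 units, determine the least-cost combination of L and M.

Cost minimization requires the marginal rate of technical substitution to equal the input-price ratio: MP_L/MP_M = w/r.
Here MP_L/MP_M = (2/3)·(M/L)/(2/3) = (M/L). Setting this equal to 8/1 = 8 gives M = 8L.
Substituting into q = 64: L^(2/3)·(8L)^(2/3) = 64.
Solving, L = 8 and M = 64.

L* = 8, M* = 64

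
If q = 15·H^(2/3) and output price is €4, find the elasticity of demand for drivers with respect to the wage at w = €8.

ε = -3

MP_H = (2/3)·15·H^(-1/3), so P·MP_H = w gives 40·H^(-1/3) = w.
Solving, H(w) = (40/w)^(3). This is a constant-elasticity form: H ∝ w^(−3), so ε = −3.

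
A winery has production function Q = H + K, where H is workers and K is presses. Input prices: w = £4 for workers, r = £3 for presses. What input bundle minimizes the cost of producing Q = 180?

H* = 0, K* = 180

The inputs are perfect substitutes, so the firm uses whichever has the lower cost per unit of output.
Cost per unit of output via H is 4; via K it is 3. K is cheaper.
Producing Q = 180 with K alone: H = 0, K = 180.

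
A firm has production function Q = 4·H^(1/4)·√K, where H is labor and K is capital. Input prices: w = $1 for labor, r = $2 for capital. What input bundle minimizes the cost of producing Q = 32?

Cost minimization requires the marginal rate of technical substitution to equal the input-price ratio: MP_H/MP_K = w/r.
Here MP_H/MP_K = (1/4)·(K/H)/(1/2) = 0.5·(K/H). Setting this equal to 1/2 = 0.5 gives K = H.
Substituting into Q = 32: 4·H^(1/4)·(H)^(1/2) = 32.
Solving, H = 16 and K = 16.

H* = 16, K* = 16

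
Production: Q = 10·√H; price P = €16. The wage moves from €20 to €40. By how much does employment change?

ΔH = -12

From P·MP_H = w with MP_H = 5·H^(-1/2), the labor demand is H(w) = (80/w)^(2).
At w = 20: H = 16. At w = 40: H = 4.
ΔH = 4 − 16 = -12.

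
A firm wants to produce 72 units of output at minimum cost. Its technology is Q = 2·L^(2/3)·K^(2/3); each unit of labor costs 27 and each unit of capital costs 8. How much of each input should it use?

L* = 8, K* = 27

Cost minimization requires the marginal rate of technical substitution to equal the input-price ratio: MP_L/MP_K = w/r.
Here MP_L/MP_K = (2/3)·(K/L)/(2/3) = (K/L). Setting this equal to 27/8 = 3.375 gives K = 3.375L.
Substituting into Q = 72: 2·L^(2/3)·(3.375L)^(2/3) = 72.
Solving, L = 8 and K = 27.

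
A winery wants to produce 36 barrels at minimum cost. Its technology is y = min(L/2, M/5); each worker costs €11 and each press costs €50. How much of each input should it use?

L* = 72, M* = 180

With a fixed-proportions technology, the cost-minimizing bundle uses no slack in either input: L/2 = M/5 = y.
So L = 2·36 = 72 and M = 5·36 = 180.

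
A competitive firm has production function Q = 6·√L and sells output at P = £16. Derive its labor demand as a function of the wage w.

L(w) = 2304/w²

MP_L = (1/2)·6·L^(-1/2) = 3·L^(-1/2).
Setting P·MP_L = w: 48·L^(-1/2) = w.
Solving for L: L^(-1/2) = w/48, so L = (48/w)^(2).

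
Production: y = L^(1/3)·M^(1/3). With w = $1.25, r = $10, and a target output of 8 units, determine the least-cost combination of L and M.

L* = 64, M* = 8

Cost minimization requires the marginal rate of technical substitution to equal the input-price ratio: MP_L/MP_M = w/r.
Here MP_L/MP_M = (1/3)·(M/L)/(1/3) = (M/L). Setting this equal to 1.25/10 = 0.125 gives M = 0.125L.
Substituting into y = 8: L^(1/3)·(0.125L)^(1/3) = 8.
Solving, L = 64 and M = 8.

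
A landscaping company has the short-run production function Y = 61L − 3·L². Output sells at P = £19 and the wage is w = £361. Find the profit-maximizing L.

The marginal product of L is MP_L = 61 − 6L.
A price-taking firm hires until the value of the marginal product equals the wage: P·MP_L = w, so 19·(61 − 6L) = 361.
Then 61 − 6L = 19, giving L = 7.

L* = 7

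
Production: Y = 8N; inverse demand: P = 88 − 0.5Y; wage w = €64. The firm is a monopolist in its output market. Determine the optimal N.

N* = 10

Marginal revenue from the inverse demand is MR = 88 − Y.
The marginal product is MP_N = 8.
A monopolist hires until marginal revenue product equals the wage: MR·MP_N = w.
(88 − 8N)·8 = 64, so N = 10.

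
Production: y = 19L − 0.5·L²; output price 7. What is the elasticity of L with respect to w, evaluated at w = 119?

ε = -8.5

From P·MP_L = w with MP_L = 19 − L, labor demand is L(w) = 19 − w/7.
dL/dw = −1/(7) = -1/7.
At w = 119, L = 2, so ε = (dL/dw)·(w/L) = (-1/7)·(119/2) = -8.5.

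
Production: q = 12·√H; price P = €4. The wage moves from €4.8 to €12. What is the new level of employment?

H* = 4

From P·MP_H = w with MP_H = 6·H^(-1/2), the labor demand is H(w) = (24/w)^(2).
At w = 4.8: H = 25. At w = 12: H = 4.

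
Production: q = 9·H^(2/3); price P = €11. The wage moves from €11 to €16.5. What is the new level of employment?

From P·MP_H = w with MP_H = 6·H^(-1/3), the labor demand is H(w) = (66/w)^(3).
At w = 11: H = 216. At w = 16.5: H = 64.

H* = 64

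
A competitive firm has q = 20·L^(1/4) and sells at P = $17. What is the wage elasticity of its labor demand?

ε = -4/3

MP_L = (1/4)·20·L^(-3/4), so P·MP_L = w gives 85·L^(-3/4) = w.
Solving, L(w) = (85/w)^(4/3). This is a constant-elasticity form: L ∝ w^(−4/3), so ε = −4/3.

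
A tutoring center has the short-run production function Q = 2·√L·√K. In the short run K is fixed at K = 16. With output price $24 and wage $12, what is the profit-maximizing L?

With K = 16, MP_L = (1/2)·2·L^(-1/2)·16^(1/2) = 4·L^(-1/2).
Profit maximization for a price taker requires P·MP_L = w: 24·4·L^(-1/2) = 12.
So L^(-1/2) = 0.125, which gives L = 64.

L* = 64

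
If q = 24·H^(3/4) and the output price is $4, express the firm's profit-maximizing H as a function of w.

H(w) = (72/w)^(4)

MP_H = (3/4)·24·H^(-1/4) = 18·H^(-1/4).
Setting P·MP_H = w: 72·H^(-1/4) = w.
Solving for H: H^(-1/4) = w/72, so H = (72/w)^(4).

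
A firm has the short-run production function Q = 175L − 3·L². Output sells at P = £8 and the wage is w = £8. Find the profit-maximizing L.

The marginal product of L is MP_L = 175 − 6L.
A price-taking firm hires until the value of the marginal product equals the wage: P·MP_L = w, so 8·(175 − 6L) = 8.
Then 175 − 6L = 1, giving L = 29.

L* = 29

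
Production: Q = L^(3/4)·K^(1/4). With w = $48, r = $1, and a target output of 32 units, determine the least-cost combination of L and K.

L* = 16, K* = 256

Cost minimization requires the marginal rate of technical substitution to equal the input-price ratio: MP_L/MP_K = w/r.
Here MP_L/MP_K = (3/4)·(K/L)/(1/4) = 3·(K/L). Setting this equal to 48/1 = 48 gives K = 16L.
Substituting into Q = 32: L^(3/4)·(16L)^(1/4) = 32.
Solving, L = 16 and K = 256.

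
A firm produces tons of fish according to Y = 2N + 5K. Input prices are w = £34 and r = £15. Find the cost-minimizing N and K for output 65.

The inputs are perfect substitutes, so the firm uses whichever has the lower cost per unit of output.
Cost per unit of output via N is w/2 = 17; via K it is r/5 = 3. K is cheaper.
Producing Y = 65 with K alone: N = 0, K = 13.

N* = 0, K* = 13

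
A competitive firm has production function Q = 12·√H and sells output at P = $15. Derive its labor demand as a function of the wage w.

MP_H = (1/2)·12·H^(-1/2) = 6·H^(-1/2).
Setting P·MP_H = w: 90·H^(-1/2) = w.
Solving for H: H^(-1/2) = w/90, so H = (90/w)^(2).

H(w) = 8100/w²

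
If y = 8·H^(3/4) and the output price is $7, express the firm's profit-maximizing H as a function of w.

H(w) = 3111696/w^(4)

MP_H = (3/4)·8·H^(-1/4) = 6·H^(-1/4).
Setting P·MP_H = w: 42·H^(-1/4) = w.
Solving for H: H^(-1/4) = w/42, so H = (42/w)^(4).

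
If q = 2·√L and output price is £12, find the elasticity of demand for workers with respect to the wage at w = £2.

MP_L = (1/2)·2·L^(-1/2), so P·MP_L = w gives 12·L^(-1/2) = w.
Solving, L(w) = (12/w)^(2). This is a constant-elasticity form: L ∝ w^(−2), so ε = −2.

ε = -2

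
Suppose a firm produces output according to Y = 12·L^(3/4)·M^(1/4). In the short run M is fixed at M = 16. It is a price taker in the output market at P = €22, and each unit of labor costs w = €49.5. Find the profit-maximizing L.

With M = 16, MP_L = (3/4)·12·L^(-1/4)·16^(1/4) = 18·L^(-1/4).
Profit maximization for a price taker requires P·MP_L = w: 22·18·L^(-1/4) = 49.5.
So L^(-1/4) = 0.125, which gives L = 4096.

L* = 4096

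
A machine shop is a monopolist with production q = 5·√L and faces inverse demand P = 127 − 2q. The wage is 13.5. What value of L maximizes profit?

Marginal revenue from the inverse demand is MR = 127 − 4q.
The marginal product is MP_L = 2.5·L^(-1/2).
A monopolist hires until marginal revenue product equals the wage: MR·MP_L = w.
At L, q = 5·√L. Substituting and solving: (127 − 20·√L)·2.5·L^(-1/2) = 13.5 gives L = 25.

L* = 25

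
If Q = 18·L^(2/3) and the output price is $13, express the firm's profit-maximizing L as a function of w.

L(w) = 3796416/w³

MP_L = (2/3)·18·L^(-1/3) = 12·L^(-1/3).
Setting P·MP_L = w: 156·L^(-1/3) = w.
Solving for L: L^(-1/3) = w/156, so L = (156/w)^(3).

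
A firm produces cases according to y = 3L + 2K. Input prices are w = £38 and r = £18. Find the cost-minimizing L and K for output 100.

L* = 0, K* = 50

The inputs are perfect substitutes, so the firm uses whichever has the lower cost per unit of output.
Cost per unit of output via L is w/3 = 38/3; via K it is r/2 = 9. K is cheaper.
Producing y = 100 with K alone: L = 0, K = 50.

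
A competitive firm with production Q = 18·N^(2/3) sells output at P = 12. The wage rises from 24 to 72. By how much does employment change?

From P·MP_N = w with MP_N = 12·N^(-1/3), the labor demand is N(w) = (144/w)^(3).
At w = 24: N = 216. At w = 72: N = 8.
ΔN = 8 − 216 = -208.

ΔN = -208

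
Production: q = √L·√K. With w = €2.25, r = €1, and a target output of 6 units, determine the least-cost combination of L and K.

Cost minimization requires the marginal rate of technical substitution to equal the input-price ratio: MP_L/MP_K = w/r.
Here MP_L/MP_K = (1/2)·(K/L)/(1/2) = (K/L). Setting this equal to 2.25/1 = 2.25 gives K = 2.25L.
Substituting into q = 6: L^(1/2)·(2.25L)^(1/2) = 6.
Solving, L = 4 and K = 9.

L* = 4, K* = 9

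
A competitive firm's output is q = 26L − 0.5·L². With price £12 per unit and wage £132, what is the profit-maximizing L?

The marginal product of L is MP_L = 26 − L.
A price-taking firm hires until the value of the marginal product equals the wage: P·MP_L = w, so 12·(26 − L) = 132.
Then 26 − L = 11, giving L = 15.

L* = 15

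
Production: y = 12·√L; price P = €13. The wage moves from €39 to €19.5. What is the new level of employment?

From P·MP_L = w with MP_L = 6·L^(-1/2), the labor demand is L(w) = (78/w)^(2).
At w = 39: L = 4. At w = 19.5: L = 16.

L* = 16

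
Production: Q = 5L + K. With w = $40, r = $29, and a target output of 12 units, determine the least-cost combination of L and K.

L* = 2.4, K* = 0

The inputs are perfect substitutes, so the firm uses whichever has the lower cost per unit of output.
Cost per unit of output via L is 8; via K it is 29. L is cheaper.
Producing Q = 12 with L alone: L = 2.4, K = 0.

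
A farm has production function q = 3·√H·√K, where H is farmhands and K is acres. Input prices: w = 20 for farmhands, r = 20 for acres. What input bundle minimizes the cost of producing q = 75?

H* = 25, K* = 25

Cost minimization requires the marginal rate of technical substitution to equal the input-price ratio: MP_H/MP_K = w/r.
Here MP_H/MP_K = (1/2)·(K/H)/(1/2) = (K/H). Setting this equal to 20/20 = 1 gives K = H.
Substituting into q = 75: 3·H^(1/2)·(H)^(1/2) = 75.
Solving, H = 25 and K = 25.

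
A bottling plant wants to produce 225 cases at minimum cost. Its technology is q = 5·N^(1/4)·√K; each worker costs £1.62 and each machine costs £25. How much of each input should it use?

Cost minimization requires the marginal rate of technical substitution to equal the input-price ratio: MP_N/MP_K = w/r.
Here MP_N/MP_K = (1/4)·(K/N)/(1/2) = 0.5·(K/N). Setting this equal to 1.62/25 = 0.0648 gives K = 0.1296N.
Substituting into q = 225: 5·N^(1/4)·(0.1296N)^(1/2) = 225.
Solving, N = 625 and K = 81.

N* = 625, K* = 81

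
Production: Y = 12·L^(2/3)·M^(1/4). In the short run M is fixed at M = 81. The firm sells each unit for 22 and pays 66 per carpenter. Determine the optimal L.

L* = 512

With M = 81, MP_L = (2/3)·12·L^(-1/3)·81^(1/4) = 24·L^(-1/3).
Profit maximization for a price taker requires P·MP_L = w: 22·24·L^(-1/3) = 66.
So L^(-1/3) = 0.125, which gives L = 512.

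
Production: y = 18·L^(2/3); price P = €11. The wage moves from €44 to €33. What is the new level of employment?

L* = 64

From P·MP_L = w with MP_L = 12·L^(-1/3), the labor demand is L(w) = (132/w)^(3).
At w = 44: L = 27. At w = 33: L = 64.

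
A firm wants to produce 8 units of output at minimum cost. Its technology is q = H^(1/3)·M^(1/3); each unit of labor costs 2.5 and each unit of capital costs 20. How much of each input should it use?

H* = 64, M* = 8

Cost minimization requires the marginal rate of technical substitution to equal the input-price ratio: MP_H/MP_M = w/r.
Here MP_H/MP_M = (1/3)·(M/H)/(1/3) = (M/H). Setting this equal to 2.5/20 = 0.125 gives M = 0.125H.
Substituting into q = 8: H^(1/3)·(0.125H)^(1/3) = 8.
Solving, H = 64 and M = 8.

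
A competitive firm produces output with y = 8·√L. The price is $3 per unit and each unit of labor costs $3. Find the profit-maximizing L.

MP_L = (1/2)·8·L^(-1/2) = 4·L^(-1/2).
Profit maximization for a price taker requires P·MP_L = w: 3·4·L^(-1/2) = 3.
So L^(-1/2) = 0.25, which gives L = 16.

L* = 16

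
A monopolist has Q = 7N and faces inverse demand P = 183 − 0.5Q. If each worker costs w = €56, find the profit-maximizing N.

Marginal revenue from the inverse demand is MR = 183 − Q.
The marginal product is MP_N = 7.
A monopolist hires until marginal revenue product equals the wage: MR·MP_N = w.
(183 − 7N)·7 = 56, so N = 25.

N* = 25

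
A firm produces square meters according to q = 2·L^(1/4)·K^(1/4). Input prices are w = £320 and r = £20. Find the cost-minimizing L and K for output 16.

L* = 16, K* = 256

Cost minimization requires the marginal rate of technical substitution to equal the input-price ratio: MP_L/MP_K = w/r.
Here MP_L/MP_K = (1/4)·(K/L)/(1/4) = (K/L). Setting this equal to 320/20 = 16 gives K = 16L.
Substituting into q = 16: 2·L^(1/4)·(16L)^(1/4) = 16.
Solving, L = 16 and K = 256.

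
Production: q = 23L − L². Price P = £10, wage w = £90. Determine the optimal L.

L* = 7

The marginal product of L is MP_L = 23 − 2L.
A price-taking firm hires until the value of the marginal product equals the wage: P·MP_L = w, so 10·(23 − 2L) = 90.
Then 23 − 2L = 9, giving L = 7.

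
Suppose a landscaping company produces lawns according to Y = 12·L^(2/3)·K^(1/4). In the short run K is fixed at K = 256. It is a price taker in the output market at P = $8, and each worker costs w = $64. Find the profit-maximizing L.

With K = 256, MP_L = (2/3)·12·L^(-1/3)·256^(1/4) = 32·L^(-1/3).
Profit maximization for a price taker requires P·MP_L = w: 8·32·L^(-1/3) = 64.
So L^(-1/3) = 0.25, which gives L = 64.

L* = 64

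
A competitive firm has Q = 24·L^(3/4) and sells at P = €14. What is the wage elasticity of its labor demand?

MP_L = (3/4)·24·L^(-1/4), so P·MP_L = w gives 252·L^(-1/4) = w.
Solving, L(w) = (252/w)^(4). This is a constant-elasticity form: L ∝ w^(−4), so ε = −4.

ε = -4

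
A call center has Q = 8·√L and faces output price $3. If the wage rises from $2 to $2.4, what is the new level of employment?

From P·MP_L = w with MP_L = 4·L^(-1/2), the labor demand is L(w) = (12/w)^(2).
At w = 2: L = 36. At w = 2.4: L = 25.

L* = 25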